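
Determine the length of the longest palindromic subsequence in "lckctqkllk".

5

Using dp[i][j] = 2 + dp[i+1][j−1] if the ends match, else max(dp[i+1][j], dp[i][j−1]):
dp[1][10] = 5. A witness is lkqkl at positions 1,3,6,7,9.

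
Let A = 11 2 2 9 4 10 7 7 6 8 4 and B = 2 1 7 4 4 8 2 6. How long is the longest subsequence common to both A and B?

A longest common subsequence is 2, 2, 6 (length 3); the LCS DP confirms no longer common subsequence exists.

3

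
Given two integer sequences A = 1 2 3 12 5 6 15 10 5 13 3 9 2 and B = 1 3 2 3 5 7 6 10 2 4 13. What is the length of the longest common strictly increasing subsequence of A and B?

7

For each value that appears in both, track the longest common increasing run ending there.
The best achievable length is 7; one witness is 1, 2, 3, 5, 6, 10, 13 (A-positions 1,2,3,5,6,8,10, B-positions 1,3,4,5,7,8,11).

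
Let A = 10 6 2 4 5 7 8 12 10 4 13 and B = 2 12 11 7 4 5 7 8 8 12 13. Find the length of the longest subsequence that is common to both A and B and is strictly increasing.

7

For each value that appears in both, track the longest common increasing run ending there.
The best achievable length is 7; one witness is 2, 4, 5, 7, 8, 12, 13 (A-positions 3,4,5,6,7,8,11, B-positions 1,5,6,7,8,10,11).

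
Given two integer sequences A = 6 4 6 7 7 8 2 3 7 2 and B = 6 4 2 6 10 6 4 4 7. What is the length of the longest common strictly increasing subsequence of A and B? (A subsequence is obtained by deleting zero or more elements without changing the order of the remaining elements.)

3

A longest common strictly increasing subsequence is 4, 6, 7 (length 3); it appears in order in both A and B, and no longer such subsequence exists.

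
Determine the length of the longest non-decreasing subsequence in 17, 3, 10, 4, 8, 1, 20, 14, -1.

4

Let dp[i] be the longest non-decreasing subsequence ending at position i. Then dp = [1, 1, 2, 2, 3, 1, 4, 4, 1].
The maximum is 4; one witness is 3, 4, 8, 20 at positions 2,4,5,7.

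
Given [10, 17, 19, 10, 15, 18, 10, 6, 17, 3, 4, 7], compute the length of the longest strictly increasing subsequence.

Scanning left to right, the best length ending at each element is: 10→1, 17→2, 19→3, 10→1, 15→2, 18→3, 10→1, 6→1, 17→3, 3→1, 4→2, 7→3.
So the longest increasing subsequence has length 3, e.g. 10, 17, 19.

3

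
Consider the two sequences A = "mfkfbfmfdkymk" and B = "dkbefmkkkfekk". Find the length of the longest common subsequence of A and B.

7

Backtracking the LCS table gives one alignment: k (A3,B2) → b (A5,B3) → f (A6,B5) → m (A7,B6) → f (A8,B10) → k (A10,B12) → k (A13,B13).
So the longest common subsequence has length 7.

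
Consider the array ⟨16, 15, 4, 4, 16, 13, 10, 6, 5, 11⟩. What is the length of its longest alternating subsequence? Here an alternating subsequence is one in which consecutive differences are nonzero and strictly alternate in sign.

5

A longest alternating subsequence is 16, 15, 16, 10, 11 (positions 1,2,5,7,10); its 4 consecutive differences strictly alternate in sign, and length 5 is optimal.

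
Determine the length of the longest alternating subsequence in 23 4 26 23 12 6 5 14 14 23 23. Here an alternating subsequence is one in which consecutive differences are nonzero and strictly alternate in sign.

A longest alternating subsequence is 23, 4, 26, 12, 14 (positions 1,2,3,5,8); its 4 consecutive differences strictly alternate in sign, and length 5 is optimal.

5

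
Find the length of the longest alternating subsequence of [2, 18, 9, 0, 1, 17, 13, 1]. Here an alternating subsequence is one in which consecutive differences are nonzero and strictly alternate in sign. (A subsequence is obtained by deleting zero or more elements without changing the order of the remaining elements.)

5

Track the best alternating length ending on an up-step vs a down-step at each position: up/down = 1/1, 2/1, 2/3, 1/3, 4/3, 4/3, 4/5, 4/5.
The maximum over both is 5; one such subsequence is 2, 18, 9, 17, 13.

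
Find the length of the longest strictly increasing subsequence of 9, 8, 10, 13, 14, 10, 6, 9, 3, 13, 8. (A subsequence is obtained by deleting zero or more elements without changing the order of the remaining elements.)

Let dp[i] be the longest increasing subsequence ending at position i. Then dp = [1, 1, 2, 3, 4, 2, 1, 2, 1, 3, 2].
The maximum is 4; one witness is 9, 10, 13, 14 at positions 1,3,4,5.

4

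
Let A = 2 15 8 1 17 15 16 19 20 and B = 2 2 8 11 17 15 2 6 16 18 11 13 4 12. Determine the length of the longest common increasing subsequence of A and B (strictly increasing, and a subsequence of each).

4

For each value that appears in both, track the longest common increasing run ending there.
The best achievable length is 4; one witness is 2, 8, 15, 16 (A-positions 1,3,6,7, B-positions 1,3,6,9).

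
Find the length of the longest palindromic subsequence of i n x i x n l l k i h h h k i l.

7

Using dp[i][j] = 2 + dp[i+1][j−1] if the ends match, else max(dp[i+1][j], dp[i][j−1]):
dp[1][16] = 7. A witness is lihhhil at positions 7,10,11,12,13,15,16.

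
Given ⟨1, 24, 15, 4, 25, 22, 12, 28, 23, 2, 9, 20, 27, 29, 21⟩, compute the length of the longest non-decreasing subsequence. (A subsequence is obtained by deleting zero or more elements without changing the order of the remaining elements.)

6

Scanning left to right, the best length ending at each element is: 1→1, 24→2, 15→2, 4→2, 25→3, 22→3, 12→3, 28→4, 23→4, 2→2, 9→3, 20→4, 27→5, 29→6, 21→5.
So the longest non-decreasing subsequence has length 6, e.g. 1, 15, 22, 23, 27, 29.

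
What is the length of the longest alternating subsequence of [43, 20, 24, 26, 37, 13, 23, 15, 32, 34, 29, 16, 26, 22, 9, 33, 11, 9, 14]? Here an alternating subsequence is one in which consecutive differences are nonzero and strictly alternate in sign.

13

A longest alternating subsequence is 43, 20, 24, 13, 23, 15, 32, 16, 26, 22, 33, 11, 14 (positions 1,2,3,6,7,8,9,12,13,14,16,17,19); its 12 consecutive differences strictly alternate in sign, and length 13 is optimal.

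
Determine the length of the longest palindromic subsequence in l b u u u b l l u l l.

Using dp[i][j] = 2 + dp[i+1][j−1] if the ends match, else max(dp[i+1][j], dp[i][j−1]):
dp[1][11] = 7. A witness is lbuuubl at positions 1,2,3,4,5,6,11.

7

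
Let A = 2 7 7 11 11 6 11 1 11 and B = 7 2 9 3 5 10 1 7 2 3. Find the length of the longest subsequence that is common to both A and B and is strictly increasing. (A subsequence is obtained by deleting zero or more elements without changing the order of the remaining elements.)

For each value that appears in both, track the longest common increasing run ending there.
The best achievable length is 2; one witness is 2, 7 (A-positions 1,2, B-positions 2,8).

2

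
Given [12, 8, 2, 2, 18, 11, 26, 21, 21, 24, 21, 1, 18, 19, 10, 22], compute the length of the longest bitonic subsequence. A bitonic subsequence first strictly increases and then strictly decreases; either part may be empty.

7

One longest bitonic subsequence is 12, 18, 26, 24, 21, 19, 10 (positions 1,5,7,10,11,14,15): it rises to 26 then falls. Length 7 is optimal.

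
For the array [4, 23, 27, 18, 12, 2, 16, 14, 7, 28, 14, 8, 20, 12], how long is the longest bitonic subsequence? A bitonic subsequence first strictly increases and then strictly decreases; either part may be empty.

7

Let inc[i] be the LIS ending at i and dec[i] the longest strictly decreasing subsequence starting at i. inc = [1, 2, 3, 2, 2, 1, 3, 3, 2, 4, 3, 3, 4, 4], dec = [2, 5, 5, 4, 2, 1, 3, 2, 1, 3, 2, 1, 2, 1].
max_i inc[i]+dec[i]−1 = 7, with one witness 4, 23, 27, 18, 16, 14, 12.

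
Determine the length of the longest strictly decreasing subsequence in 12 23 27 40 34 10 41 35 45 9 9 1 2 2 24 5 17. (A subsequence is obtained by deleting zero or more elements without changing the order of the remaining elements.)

Let dp[i] be the longest decreasing subsequence ending at position i. Then dp = [1, 1, 1, 1, 2, 3, 1, 2, 1, 4, 4, 5, 5, 5, 3, 5, 4].
The maximum is 5; one witness is 40, 34, 10, 9, 1 at positions 4,5,6,10,12.

5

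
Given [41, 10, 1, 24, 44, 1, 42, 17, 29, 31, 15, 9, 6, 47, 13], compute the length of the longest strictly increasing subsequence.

Let dp[i] be the longest increasing subsequence ending at position i. Then dp = [1, 1, 1, 2, 3, 1, 3, 2, 3, 4, 2, 2, 2, 5, 3].
The maximum is 5; one witness is 10, 24, 29, 31, 47 at positions 2,4,9,10,14.

5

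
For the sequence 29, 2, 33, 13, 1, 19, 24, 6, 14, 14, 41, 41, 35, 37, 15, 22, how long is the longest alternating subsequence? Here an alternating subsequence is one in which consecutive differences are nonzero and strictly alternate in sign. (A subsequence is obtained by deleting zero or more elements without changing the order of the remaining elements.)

A longest alternating subsequence is 29, 2, 33, 13, 19, 6, 41, 35, 37, 15, 22 (positions 1,2,3,4,6,8,11,13,14,15,16); its 10 consecutive differences strictly alternate in sign, and length 11 is optimal.

11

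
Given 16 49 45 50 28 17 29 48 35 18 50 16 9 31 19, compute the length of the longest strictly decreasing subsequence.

6

Scanning left to right, the best length ending at each element is: 16→1, 49→1, 45→2, 50→1, 28→3, 17→4, 29→3, 48→2, 35→3, 18→4, 50→1, 16→5, 9→6, 31→4, 19→5.
So the longest decreasing subsequence has length 6, e.g. 49, 45, 28, 17, 16, 9.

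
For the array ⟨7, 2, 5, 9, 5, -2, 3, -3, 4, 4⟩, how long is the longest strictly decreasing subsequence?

4

Let dp[i] be the longest decreasing subsequence ending at position i. Then dp = [1, 2, 2, 1, 2, 3, 3, 4, 3, 3].
The maximum is 4; one witness is 7, 2, -2, -3 at positions 1,2,6,8.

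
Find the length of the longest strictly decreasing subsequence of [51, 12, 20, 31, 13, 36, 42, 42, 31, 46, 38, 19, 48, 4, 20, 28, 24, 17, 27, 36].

6

Let dp[i] be the longest decreasing subsequence ending at position i. Then dp = [1, 2, 2, 2, 3, 2, 2, 2, 3, 2, 3, 4, 2, 5, 4, 4, 5, 6, 5, 4].
The maximum is 6; one witness is 51, 36, 31, 28, 24, 17 at positions 1,6,9,16,17,18.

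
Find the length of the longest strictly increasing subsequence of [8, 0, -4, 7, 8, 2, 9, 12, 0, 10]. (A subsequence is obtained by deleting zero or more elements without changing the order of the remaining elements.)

One longest increasing subsequence is 0, 7, 8, 9, 12 (positions 2,4,5,7,8), of length 5; no longer one exists.

5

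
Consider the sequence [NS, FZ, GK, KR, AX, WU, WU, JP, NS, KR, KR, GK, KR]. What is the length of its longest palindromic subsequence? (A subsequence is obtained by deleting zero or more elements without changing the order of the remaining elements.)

One longest palindromic subsequence is GK KR WU WU KR GK (positions 3,4,6,7,11,12); it reads the same forward and backward, and the interval DP gives dp[1][13] = 6.

6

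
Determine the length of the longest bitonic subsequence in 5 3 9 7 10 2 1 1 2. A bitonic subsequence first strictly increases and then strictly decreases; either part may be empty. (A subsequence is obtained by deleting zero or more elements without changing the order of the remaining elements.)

Let inc[i] be the LIS ending at i and dec[i] the longest strictly decreasing subsequence starting at i. inc = [1, 1, 2, 2, 3, 1, 1, 1, 2], dec = [4, 3, 4, 3, 3, 2, 1, 1, 1].
max_i inc[i]+dec[i]−1 = 5, with one witness 5, 9, 7, 2, 1.

5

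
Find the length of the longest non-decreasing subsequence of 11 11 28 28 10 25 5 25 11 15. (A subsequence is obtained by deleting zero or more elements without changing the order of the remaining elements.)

Scanning left to right, the best length ending at each element is: 11→1, 11→2, 28→3, 28→4, 10→1, 25→3, 5→1, 25→4, 11→3, 15→4.
So the longest non-decreasing subsequence has length 4, e.g. 11, 11, 28, 28.

4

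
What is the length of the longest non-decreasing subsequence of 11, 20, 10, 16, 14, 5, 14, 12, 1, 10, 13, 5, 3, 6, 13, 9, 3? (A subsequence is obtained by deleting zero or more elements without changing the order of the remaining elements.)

4

Scanning left to right, the best length ending at each element is: 11→1, 20→2, 10→1, 16→2, 14→2, 5→1, 14→3, 12→2, 1→1, 10→2, 13→3, 5→2, 3→2, 6→3, 13→4, 9→4, 3→3.
So the longest non-decreasing subsequence has length 4, e.g. 11, 12, 13, 13.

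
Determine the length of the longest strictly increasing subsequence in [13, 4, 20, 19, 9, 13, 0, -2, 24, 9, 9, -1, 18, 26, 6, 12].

Let dp[i] be the longest increasing subsequence ending at position i. Then dp = [1, 1, 2, 2, 2, 3, 1, 1, 4, 2, 2, 2, 4, 5, 3, 4].
The maximum is 5; one witness is 4, 9, 13, 24, 26 at positions 2,5,6,9,14.

5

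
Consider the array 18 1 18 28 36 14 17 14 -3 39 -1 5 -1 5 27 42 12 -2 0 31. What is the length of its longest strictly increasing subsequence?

One longest increasing subsequence is 1, 18, 28, 36, 39, 42 (positions 2,3,4,5,10,16), of length 6; no longer one exists.

6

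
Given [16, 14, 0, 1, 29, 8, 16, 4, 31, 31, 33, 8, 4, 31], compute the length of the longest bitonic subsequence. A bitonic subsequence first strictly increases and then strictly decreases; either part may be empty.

8

One longest bitonic subsequence is 0, 1, 8, 16, 31, 33, 8, 4 (positions 3,4,6,7,9,11,12,13): it rises to 33 then falls. Length 8 is optimal.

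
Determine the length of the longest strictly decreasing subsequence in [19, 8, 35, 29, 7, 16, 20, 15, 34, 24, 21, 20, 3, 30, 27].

6

Scanning left to right, the best length ending at each element is: 19→1, 8→2, 35→1, 29→2, 7→3, 16→3, 20→3, 15→4, 34→2, 24→3, 21→4, 20→5, 3→6, 30→3, 27→4.
So the longest decreasing subsequence has length 6, e.g. 35, 29, 24, 21, 20, 3.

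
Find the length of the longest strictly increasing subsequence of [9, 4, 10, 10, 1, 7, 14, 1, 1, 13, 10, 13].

Let dp[i] be the longest increasing subsequence ending at position i. Then dp = [1, 1, 2, 2, 1, 2, 3, 1, 1, 3, 3, 4].
The maximum is 4; one witness is 4, 7, 10, 13 at positions 2,6,11,12.

4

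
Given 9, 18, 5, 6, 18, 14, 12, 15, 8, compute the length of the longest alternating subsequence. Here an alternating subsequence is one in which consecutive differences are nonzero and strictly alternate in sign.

7

Track the best alternating length ending on an up-step vs a down-step at each position: up/down = 1/1, 2/1, 1/3, 4/3, 4/1, 4/5, 4/5, 6/5, 4/7.
The maximum over both is 7; one such subsequence is 9, 18, 5, 18, 14, 15, 8.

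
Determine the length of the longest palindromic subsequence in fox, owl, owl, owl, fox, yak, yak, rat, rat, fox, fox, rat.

6

Using dp[i][j] = 2 + dp[i+1][j−1] if the ends match, else max(dp[i+1][j], dp[i][j−1]):
dp[1][12] = 6. A witness is fox fox rat rat fox fox at positions 1,5,8,9,10,11.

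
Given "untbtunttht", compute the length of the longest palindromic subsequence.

Using dp[i][j] = 2 + dp[i+1][j−1] if the ends match, else max(dp[i+1][j], dp[i][j−1]):
dp[1][11] = 5. A witness is ttttt at positions 3,5,8,9,11.

5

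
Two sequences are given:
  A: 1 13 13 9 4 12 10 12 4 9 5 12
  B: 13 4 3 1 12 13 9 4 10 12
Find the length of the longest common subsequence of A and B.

6

A longest common subsequence is 1, 13, 9, 4, 10, 12 (length 6); the LCS DP confirms no longer common subsequence exists.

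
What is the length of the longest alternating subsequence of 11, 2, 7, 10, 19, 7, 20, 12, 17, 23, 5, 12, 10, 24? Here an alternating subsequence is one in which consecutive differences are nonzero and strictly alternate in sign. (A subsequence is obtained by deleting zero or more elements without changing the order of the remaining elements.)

Track the best alternating length ending on an up-step vs a down-step at each position: up/down = 1/1, 1/2, 3/2, 3/2, 3/1, 3/4, 5/1, 5/6, 7/6, 7/1, 3/8, 9/8, 9/10, 11/1.
The maximum over both is 11; one such subsequence is 11, 2, 10, 7, 20, 12, 17, 5, 12, 10, 24.

11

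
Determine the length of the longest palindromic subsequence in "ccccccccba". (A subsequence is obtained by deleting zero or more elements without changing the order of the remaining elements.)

8

One longest palindromic subsequence is cccccccc (positions 1,2,3,4,5,6,7,8); it reads the same forward and backward, and the interval DP gives dp[1][10] = 8.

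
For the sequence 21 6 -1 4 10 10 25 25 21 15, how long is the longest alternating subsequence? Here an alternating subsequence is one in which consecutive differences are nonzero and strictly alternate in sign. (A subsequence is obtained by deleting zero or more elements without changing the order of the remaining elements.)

4

Track the best alternating length ending on an up-step vs a down-step at each position: up/down = 1/1, 1/2, 1/2, 3/2, 3/2, 3/2, 3/1, 3/1, 3/4, 3/4.
The maximum over both is 4; one such subsequence is 21, 6, 25, 21.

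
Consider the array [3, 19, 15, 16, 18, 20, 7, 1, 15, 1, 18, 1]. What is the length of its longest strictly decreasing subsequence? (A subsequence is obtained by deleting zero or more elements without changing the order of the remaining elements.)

Scanning left to right, the best length ending at each element is: 3→1, 19→1, 15→2, 16→2, 18→2, 20→1, 7→3, 1→4, 15→3, 1→4, 18→2, 1→4.
So the longest decreasing subsequence has length 4, e.g. 19, 15, 7, 1.

4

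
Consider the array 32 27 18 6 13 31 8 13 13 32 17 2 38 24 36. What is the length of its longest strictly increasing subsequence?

Scanning left to right, the best length ending at each element is: 32→1, 27→1, 18→1, 6→1, 13→2, 31→3, 8→2, 13→3, 13→3, 32→4, 17→4, 2→1, 38→5, 24→5, 36→6.
So the longest increasing subsequence has length 6, e.g. 6, 8, 13, 17, 24, 36.

6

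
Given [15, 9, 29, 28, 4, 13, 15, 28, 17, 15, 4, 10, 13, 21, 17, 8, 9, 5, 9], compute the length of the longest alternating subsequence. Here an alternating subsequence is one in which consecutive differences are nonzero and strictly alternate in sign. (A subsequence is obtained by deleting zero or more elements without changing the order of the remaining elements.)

Track the best alternating length ending on an up-step vs a down-step at each position: up/down = 1/1, 1/2, 3/1, 3/4, 1/4, 5/4, 5/4, 5/4, 5/6, 5/6, 1/6, 7/6, 7/6, 7/6, 7/8, 7/8, 9/8, 7/10, 11/8.
The maximum over both is 11; one such subsequence is 15, 9, 29, 4, 13, 4, 10, 8, 9, 5, 9.

11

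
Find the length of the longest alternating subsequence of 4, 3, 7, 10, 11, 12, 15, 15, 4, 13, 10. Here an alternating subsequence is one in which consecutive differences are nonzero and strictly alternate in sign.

A longest alternating subsequence is 4, 3, 7, 4, 13, 10 (positions 1,2,3,9,10,11); its 5 consecutive differences strictly alternate in sign, and length 6 is optimal.

6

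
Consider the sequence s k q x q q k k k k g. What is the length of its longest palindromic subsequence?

Using dp[i][j] = 2 + dp[i+1][j−1] if the ends match, else max(dp[i+1][j], dp[i][j−1]):
dp[1][11] = 5. A witness is kkkkk at positions 2,7,8,9,10.

5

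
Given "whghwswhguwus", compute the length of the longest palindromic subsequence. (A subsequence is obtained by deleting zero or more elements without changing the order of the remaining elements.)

Using dp[i][j] = 2 + dp[i+1][j−1] if the ends match, else max(dp[i+1][j], dp[i][j−1]):
dp[1][13] = 9. A witness is wghwswhgw at positions 1,3,4,5,6,7,8,9,11.

9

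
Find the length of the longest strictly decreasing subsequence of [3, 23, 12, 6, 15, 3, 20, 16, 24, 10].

Scanning left to right, the best length ending at each element is: 3→1, 23→1, 12→2, 6→3, 15→2, 3→4, 20→2, 16→3, 24→1, 10→4.
So the longest decreasing subsequence has length 4, e.g. 23, 12, 6, 3.

4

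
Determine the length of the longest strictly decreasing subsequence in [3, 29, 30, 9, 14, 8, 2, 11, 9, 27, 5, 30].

Let dp[i] be the longest decreasing subsequence ending at position i. Then dp = [1, 1, 1, 2, 2, 3, 4, 3, 4, 2, 5, 1].
The maximum is 5; one witness is 29, 14, 11, 9, 5 at positions 2,5,8,9,11.

5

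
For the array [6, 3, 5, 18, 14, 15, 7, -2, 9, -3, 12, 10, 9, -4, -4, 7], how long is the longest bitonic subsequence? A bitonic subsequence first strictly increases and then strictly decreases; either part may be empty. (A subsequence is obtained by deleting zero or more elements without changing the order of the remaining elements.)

8

One longest bitonic subsequence is 3, 5, 18, 15, 12, 10, 9, 7 (positions 2,3,4,6,11,12,13,16): it rises to 18 then falls. Length 8 is optimal.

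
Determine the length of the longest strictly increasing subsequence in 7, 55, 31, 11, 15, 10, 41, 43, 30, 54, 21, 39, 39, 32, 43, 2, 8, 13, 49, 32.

7

Scanning left to right, the best length ending at each element is: 7→1, 55→2, 31→2, 11→2, 15→3, 10→2, 41→4, 43→5, 30→4, 54→6, 21→4, 39→5, 39→5, 32→5, 43→6, 2→1, 8→2, 13→3, 49→7, 32→5.
So the longest increasing subsequence has length 7, e.g. 7, 11, 15, 30, 39, 43, 49.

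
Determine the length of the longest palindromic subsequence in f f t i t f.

One longest palindromic subsequence is ftitf (positions 1,3,4,5,6); it reads the same forward and backward, and the interval DP gives dp[1][6] = 5.

5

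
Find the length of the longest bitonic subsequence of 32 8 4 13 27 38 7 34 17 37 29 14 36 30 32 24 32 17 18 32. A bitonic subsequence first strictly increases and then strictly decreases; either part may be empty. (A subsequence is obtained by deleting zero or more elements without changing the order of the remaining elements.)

9

One longest bitonic subsequence is 8, 13, 27, 38, 37, 36, 32, 24, 18 (positions 2,4,5,6,10,13,15,16,19): it rises to 38 then falls. Length 9 is optimal.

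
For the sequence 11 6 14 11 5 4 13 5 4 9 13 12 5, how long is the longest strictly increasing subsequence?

4

Let dp[i] be the longest increasing subsequence ending at position i. Then dp = [1, 1, 2, 2, 1, 1, 3, 2, 1, 3, 4, 4, 2].
The maximum is 4; one witness is 4, 5, 9, 13 at positions 6,8,10,11.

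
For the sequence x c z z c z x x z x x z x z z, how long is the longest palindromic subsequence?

Using dp[i][j] = 2 + dp[i+1][j−1] if the ends match, else max(dp[i+1][j], dp[i][j−1]):
dp[1][15] = 11. A witness is zzzxxzxxzzz at positions 3,4,6,7,8,9,10,11,12,14,15.

11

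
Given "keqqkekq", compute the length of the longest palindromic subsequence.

6

One longest palindromic subsequence is keqqek (positions 1,2,3,4,6,7); it reads the same forward and backward, and the interval DP gives dp[1][8] = 6.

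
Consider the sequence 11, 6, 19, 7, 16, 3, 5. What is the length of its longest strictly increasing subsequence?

Let dp[i] be the longest increasing subsequence ending at position i. Then dp = [1, 1, 2, 2, 3, 1, 2].
The maximum is 3; one witness is 6, 7, 16 at positions 2,4,5.

3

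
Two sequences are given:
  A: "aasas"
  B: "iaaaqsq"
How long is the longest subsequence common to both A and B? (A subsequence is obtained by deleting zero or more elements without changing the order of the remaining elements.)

A longest common subsequence is aaas (length 4); the LCS DP confirms no longer common subsequence exists.

4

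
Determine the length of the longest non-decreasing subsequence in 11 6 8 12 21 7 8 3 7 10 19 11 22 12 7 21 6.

Scanning left to right, the best length ending at each element is: 11→1, 6→1, 8→2, 12→3, 21→4, 7→2, 8→3, 3→1, 7→3, 10→4, 19→5, 11→5, 22→6, 12→6, 7→4, 21→7, 6→2.
So the longest non-decreasing subsequence has length 7, e.g. 6, 8, 8, 10, 11, 12, 21.

7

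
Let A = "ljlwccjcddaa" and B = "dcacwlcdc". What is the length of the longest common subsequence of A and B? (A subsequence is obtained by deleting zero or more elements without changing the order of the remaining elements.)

4

Backtracking the LCS table gives one alignment: c (A5,B2) → c (A6,B4) → c (A8,B7) → d (A9,B8).
So the longest common subsequence has length 4.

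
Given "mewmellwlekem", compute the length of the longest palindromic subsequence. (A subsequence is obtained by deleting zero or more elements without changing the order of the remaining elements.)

One longest palindromic subsequence is meelwleem (positions 1,2,5,6,8,9,10,12,13); it reads the same forward and backward, and the interval DP gives dp[1][13] = 9.

9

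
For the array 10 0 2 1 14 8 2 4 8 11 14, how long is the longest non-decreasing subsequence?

7

One longest non-decreasing subsequence is 0, 2, 2, 4, 8, 11, 14 (positions 2,3,7,8,9,10,11), of length 7; no longer one exists.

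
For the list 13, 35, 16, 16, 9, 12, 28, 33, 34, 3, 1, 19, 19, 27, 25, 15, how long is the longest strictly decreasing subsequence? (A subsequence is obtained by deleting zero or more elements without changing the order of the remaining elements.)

Let dp[i] be the longest decreasing subsequence ending at position i. Then dp = [1, 1, 2, 2, 3, 3, 2, 2, 2, 4, 5, 3, 3, 3, 4, 5].
The maximum is 5; one witness is 35, 16, 9, 3, 1 at positions 2,3,5,10,11.

5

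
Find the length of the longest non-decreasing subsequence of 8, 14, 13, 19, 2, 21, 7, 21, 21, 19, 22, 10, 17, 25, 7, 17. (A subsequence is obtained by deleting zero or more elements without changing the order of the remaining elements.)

Let dp[i] be the longest non-decreasing subsequence ending at position i. Then dp = [1, 2, 2, 3, 1, 4, 2, 5, 6, 4, 7, 3, 4, 8, 3, 5].
The maximum is 8; one witness is 8, 14, 19, 21, 21, 21, 22, 25 at positions 1,2,4,6,8,9,11,14.

8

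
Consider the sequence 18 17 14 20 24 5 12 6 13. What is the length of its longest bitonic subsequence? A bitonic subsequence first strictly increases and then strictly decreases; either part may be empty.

One longest bitonic subsequence is 18, 17, 14, 12, 6 (positions 1,2,3,7,8): it rises to 18 then falls. Length 5 is optimal.

5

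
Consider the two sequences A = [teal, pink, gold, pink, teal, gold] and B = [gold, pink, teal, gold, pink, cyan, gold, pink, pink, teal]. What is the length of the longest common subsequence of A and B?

5

A longest common subsequence is teal, pink, gold, pink, teal (length 5); the LCS DP confirms no longer common subsequence exists.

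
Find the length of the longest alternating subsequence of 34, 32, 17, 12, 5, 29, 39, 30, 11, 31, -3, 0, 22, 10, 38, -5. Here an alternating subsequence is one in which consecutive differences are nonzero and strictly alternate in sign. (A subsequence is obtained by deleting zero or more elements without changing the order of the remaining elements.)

10

A longest alternating subsequence is 34, 32, 39, 30, 31, -3, 22, 10, 38, -5 (positions 1,2,7,8,10,11,13,14,15,16); its 9 consecutive differences strictly alternate in sign, and length 10 is optimal.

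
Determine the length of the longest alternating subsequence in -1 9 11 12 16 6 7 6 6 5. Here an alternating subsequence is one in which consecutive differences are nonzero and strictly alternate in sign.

Track the best alternating length ending on an up-step vs a down-step at each position: up/down = 1/1, 2/1, 2/1, 2/1, 2/1, 2/3, 4/3, 2/5, 2/5, 2/5.
The maximum over both is 5; one such subsequence is -1, 9, 6, 7, 6.

5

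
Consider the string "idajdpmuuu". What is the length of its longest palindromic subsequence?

3

Using dp[i][j] = 2 + dp[i+1][j−1] if the ends match, else max(dp[i+1][j], dp[i][j−1]):
dp[1][10] = 3. A witness is uuu at positions 8,9,10.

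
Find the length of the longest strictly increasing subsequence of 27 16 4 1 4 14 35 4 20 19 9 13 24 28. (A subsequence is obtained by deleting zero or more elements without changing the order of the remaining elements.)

Let dp[i] be the longest increasing subsequence ending at position i. Then dp = [1, 1, 1, 1, 2, 3, 4, 2, 4, 4, 3, 4, 5, 6].
The maximum is 6; one witness is 1, 4, 14, 20, 24, 28 at positions 4,5,6,9,13,14.

6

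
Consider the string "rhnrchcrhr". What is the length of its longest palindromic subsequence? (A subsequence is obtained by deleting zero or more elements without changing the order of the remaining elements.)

One longest palindromic subsequence is rhrchcrhr (positions 1,2,4,5,6,7,8,9,10); it reads the same forward and backward, and the interval DP gives dp[1][10] = 9.

9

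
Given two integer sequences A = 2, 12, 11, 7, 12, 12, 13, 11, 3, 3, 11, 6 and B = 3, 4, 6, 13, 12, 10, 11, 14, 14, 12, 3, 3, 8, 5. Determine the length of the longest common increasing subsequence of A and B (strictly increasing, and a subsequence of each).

2

A longest common strictly increasing subsequence is 3, 6 (length 2); it appears in order in both A and B, and no longer such subsequence exists.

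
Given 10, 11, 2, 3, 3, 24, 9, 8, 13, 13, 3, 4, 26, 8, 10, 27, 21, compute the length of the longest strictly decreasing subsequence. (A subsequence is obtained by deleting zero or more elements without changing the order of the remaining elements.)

4

Let dp[i] be the longest decreasing subsequence ending at position i. Then dp = [1, 1, 2, 2, 2, 1, 2, 3, 2, 2, 4, 4, 1, 3, 3, 1, 2].
The maximum is 4; one witness is 10, 9, 8, 3 at positions 1,7,8,11.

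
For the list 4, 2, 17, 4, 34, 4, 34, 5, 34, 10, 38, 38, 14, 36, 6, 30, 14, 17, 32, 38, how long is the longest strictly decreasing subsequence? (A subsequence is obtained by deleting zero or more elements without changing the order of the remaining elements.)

4

Scanning left to right, the best length ending at each element is: 4→1, 2→2, 17→1, 4→2, 34→1, 4→2, 34→1, 5→2, 34→1, 10→2, 38→1, 38→1, 14→2, 36→2, 6→3, 30→3, 14→4, 17→4, 32→3, 38→1.
So the longest decreasing subsequence has length 4, e.g. 38, 36, 30, 14.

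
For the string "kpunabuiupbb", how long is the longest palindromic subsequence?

5

Using dp[i][j] = 2 + dp[i+1][j−1] if the ends match, else max(dp[i+1][j], dp[i][j−1]):
dp[1][12] = 5. A witness is buiub at positions 6,7,8,9,12.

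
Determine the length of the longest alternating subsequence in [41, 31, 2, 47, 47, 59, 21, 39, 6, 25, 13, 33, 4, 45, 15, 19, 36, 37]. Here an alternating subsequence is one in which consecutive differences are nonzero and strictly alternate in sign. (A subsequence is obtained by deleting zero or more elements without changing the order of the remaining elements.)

13

Track the best alternating length ending on an up-step vs a down-step at each position: up/down = 1/1, 1/2, 1/2, 3/1, 3/1, 3/1, 3/4, 5/4, 3/6, 7/6, 7/8, 9/6, 3/10, 11/4, 11/12, 13/12, 13/12, 13/12.
The maximum over both is 13; one such subsequence is 41, 31, 47, 21, 39, 6, 25, 13, 33, 4, 45, 15, 19.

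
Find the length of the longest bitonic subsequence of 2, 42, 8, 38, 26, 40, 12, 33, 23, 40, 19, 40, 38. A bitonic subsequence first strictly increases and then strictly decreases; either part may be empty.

Let inc[i] be the LIS ending at i and dec[i] the longest strictly decreasing subsequence starting at i. inc = [1, 2, 2, 3, 3, 4, 3, 4, 4, 5, 4, 5, 5], dec = [1, 5, 1, 4, 3, 4, 1, 3, 2, 2, 1, 2, 1].
max_i inc[i]+dec[i]−1 = 7, with one witness 2, 8, 38, 40, 33, 23, 19.

7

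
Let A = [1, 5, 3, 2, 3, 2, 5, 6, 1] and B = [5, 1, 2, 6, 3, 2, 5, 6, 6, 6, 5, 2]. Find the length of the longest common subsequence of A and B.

Backtracking the LCS table gives one alignment: 1 (A1,B2) → 2 (A4,B3) → 3 (A5,B5) → 2 (A6,B6) → 5 (A7,B7) → 6 (A8,B10).
So the longest common subsequence has length 6.

6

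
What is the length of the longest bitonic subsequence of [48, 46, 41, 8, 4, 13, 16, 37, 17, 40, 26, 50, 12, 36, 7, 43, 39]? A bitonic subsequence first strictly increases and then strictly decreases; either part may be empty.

Let inc[i] be the LIS ending at i and dec[i] the longest strictly decreasing subsequence starting at i. inc = [1, 1, 1, 1, 1, 2, 3, 4, 4, 5, 5, 6, 2, 6, 2, 7, 7], dec = [7, 6, 5, 2, 1, 3, 3, 4, 3, 4, 3, 3, 2, 2, 1, 2, 1].
max_i inc[i]+dec[i]−1 = 8, with one witness 8, 13, 16, 37, 40, 26, 12, 7.

8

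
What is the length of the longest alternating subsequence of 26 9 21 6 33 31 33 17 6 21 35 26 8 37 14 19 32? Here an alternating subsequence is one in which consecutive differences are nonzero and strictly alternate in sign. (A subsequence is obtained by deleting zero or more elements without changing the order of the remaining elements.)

A longest alternating subsequence is 26, 9, 21, 6, 33, 31, 33, 17, 35, 26, 37, 14, 19 (positions 1,2,3,4,5,6,7,8,11,12,14,15,16); its 12 consecutive differences strictly alternate in sign, and length 13 is optimal.

13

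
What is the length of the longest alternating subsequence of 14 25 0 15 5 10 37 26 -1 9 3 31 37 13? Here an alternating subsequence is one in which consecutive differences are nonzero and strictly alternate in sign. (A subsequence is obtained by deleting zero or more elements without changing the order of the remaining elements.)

A longest alternating subsequence is 14, 25, 0, 15, 5, 10, -1, 9, 3, 31, 13 (positions 1,2,3,4,5,6,9,10,11,12,14); its 10 consecutive differences strictly alternate in sign, and length 11 is optimal.

11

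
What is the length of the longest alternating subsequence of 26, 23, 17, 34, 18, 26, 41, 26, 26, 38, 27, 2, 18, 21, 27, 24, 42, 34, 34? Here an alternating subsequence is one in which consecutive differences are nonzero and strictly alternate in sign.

12

Track the best alternating length ending on an up-step vs a down-step at each position: up/down = 1/1, 1/2, 1/2, 3/1, 3/4, 5/4, 5/1, 5/6, 5/6, 7/6, 7/8, 1/8, 9/8, 9/8, 9/8, 9/10, 11/1, 11/12, 11/12.
The maximum over both is 12; one such subsequence is 26, 23, 34, 18, 41, 26, 38, 2, 27, 24, 42, 34.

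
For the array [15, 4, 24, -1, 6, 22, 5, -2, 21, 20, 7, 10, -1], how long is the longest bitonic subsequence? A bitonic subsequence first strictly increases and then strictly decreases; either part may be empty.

Let inc[i] be the LIS ending at i and dec[i] the longest strictly decreasing subsequence starting at i. inc = [1, 1, 2, 1, 2, 3, 2, 1, 3, 3, 3, 4, 2], dec = [4, 3, 6, 2, 3, 5, 2, 1, 4, 3, 2, 2, 1].
max_i inc[i]+dec[i]−1 = 7, with one witness 15, 24, 22, 21, 20, 10, -1.

7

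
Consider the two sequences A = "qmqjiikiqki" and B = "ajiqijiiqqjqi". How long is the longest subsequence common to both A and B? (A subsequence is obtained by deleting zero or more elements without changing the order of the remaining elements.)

A longest common subsequence is qjiiqi (length 6); the LCS DP confirms no longer common subsequence exists.

6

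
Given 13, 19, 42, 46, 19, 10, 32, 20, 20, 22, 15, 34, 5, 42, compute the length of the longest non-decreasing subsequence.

Let dp[i] be the longest non-decreasing subsequence ending at position i. Then dp = [1, 2, 3, 4, 3, 1, 4, 4, 5, 6, 2, 7, 1, 8].
The maximum is 8; one witness is 13, 19, 19, 20, 20, 22, 34, 42 at positions 1,2,5,8,9,10,12,14.

8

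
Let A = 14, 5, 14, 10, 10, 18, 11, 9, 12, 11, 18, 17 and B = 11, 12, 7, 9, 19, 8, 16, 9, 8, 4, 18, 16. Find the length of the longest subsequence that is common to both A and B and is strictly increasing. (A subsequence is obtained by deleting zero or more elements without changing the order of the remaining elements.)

3

A longest common strictly increasing subsequence is 11, 12, 18 (length 3); it appears in order in both A and B, and no longer such subsequence exists.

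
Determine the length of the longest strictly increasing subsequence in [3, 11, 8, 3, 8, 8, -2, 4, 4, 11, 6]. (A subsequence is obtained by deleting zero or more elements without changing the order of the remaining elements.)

Let dp[i] be the longest increasing subsequence ending at position i. Then dp = [1, 2, 2, 1, 2, 2, 1, 2, 2, 3, 3].
The maximum is 3; one witness is 3, 8, 11 at positions 1,3,10.

3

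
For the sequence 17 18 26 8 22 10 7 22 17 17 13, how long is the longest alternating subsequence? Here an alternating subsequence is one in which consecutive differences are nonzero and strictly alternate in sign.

A longest alternating subsequence is 17, 18, 8, 22, 10, 22, 17 (positions 1,2,4,5,6,8,9); its 6 consecutive differences strictly alternate in sign, and length 7 is optimal.

7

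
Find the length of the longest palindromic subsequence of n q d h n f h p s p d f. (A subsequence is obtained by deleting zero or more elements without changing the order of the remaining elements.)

One longest palindromic subsequence is fpspf (positions 6,8,9,10,12); it reads the same forward and backward, and the interval DP gives dp[1][12] = 5.

5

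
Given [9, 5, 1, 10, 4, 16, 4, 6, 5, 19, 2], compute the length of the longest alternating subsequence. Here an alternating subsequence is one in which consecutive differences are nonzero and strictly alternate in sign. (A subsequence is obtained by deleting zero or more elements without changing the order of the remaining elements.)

10

A longest alternating subsequence is 9, 5, 10, 4, 16, 4, 6, 5, 19, 2 (positions 1,2,4,5,6,7,8,9,10,11); its 9 consecutive differences strictly alternate in sign, and length 10 is optimal.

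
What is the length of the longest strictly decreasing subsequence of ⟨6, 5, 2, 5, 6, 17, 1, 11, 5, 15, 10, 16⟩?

4

One longest decreasing subsequence is 6, 5, 2, 1 (positions 1,2,3,7), of length 4; no longer one exists.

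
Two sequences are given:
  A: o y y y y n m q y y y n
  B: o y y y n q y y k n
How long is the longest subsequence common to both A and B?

Backtracking the LCS table gives one alignment: o (A1,B1) → y (A3,B2) → y (A4,B3) → y (A5,B4) → n (A6,B5) → q (A8,B6) → y (A9,B7) → y (A10,B8) → n (A12,B10).
So the longest common subsequence has length 9.

9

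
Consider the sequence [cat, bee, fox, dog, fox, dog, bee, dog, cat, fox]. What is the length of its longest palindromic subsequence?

7

One longest palindromic subsequence is cat bee dog fox dog bee cat (positions 1,2,4,5,6,7,9); it reads the same forward and backward, and the interval DP gives dp[1][10] = 7.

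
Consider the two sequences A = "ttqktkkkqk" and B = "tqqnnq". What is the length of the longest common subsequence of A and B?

3

Backtracking the LCS table gives one alignment: t (A1,B1) → q (A3,B3) → q (A9,B6).
So the longest common subsequence has length 3.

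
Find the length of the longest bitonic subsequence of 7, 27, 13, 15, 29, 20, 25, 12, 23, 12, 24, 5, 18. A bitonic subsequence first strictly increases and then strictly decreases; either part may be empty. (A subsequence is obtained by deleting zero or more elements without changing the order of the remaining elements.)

One longest bitonic subsequence is 7, 13, 15, 29, 25, 23, 12, 5 (positions 1,3,4,5,7,9,10,12): it rises to 29 then falls. Length 8 is optimal.

8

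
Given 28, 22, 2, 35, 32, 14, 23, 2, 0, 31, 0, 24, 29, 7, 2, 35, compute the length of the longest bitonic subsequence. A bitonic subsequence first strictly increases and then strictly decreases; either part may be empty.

7

One longest bitonic subsequence is 28, 35, 32, 31, 29, 7, 2 (positions 1,4,5,10,13,14,15): it rises to 35 then falls. Length 7 is optimal.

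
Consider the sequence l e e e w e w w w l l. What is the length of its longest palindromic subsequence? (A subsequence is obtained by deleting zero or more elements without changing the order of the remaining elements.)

6

Using dp[i][j] = 2 + dp[i+1][j−1] if the ends match, else max(dp[i+1][j], dp[i][j−1]):
dp[1][11] = 6. A witness is lwwwwl at positions 1,5,7,8,9,11.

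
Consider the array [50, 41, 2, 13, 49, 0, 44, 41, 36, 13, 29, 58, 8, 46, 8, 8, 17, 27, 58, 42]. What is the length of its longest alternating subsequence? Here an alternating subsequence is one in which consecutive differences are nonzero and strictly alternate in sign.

12

Track the best alternating length ending on an up-step vs a down-step at each position: up/down = 1/1, 1/2, 1/2, 3/2, 3/2, 1/4, 5/4, 5/6, 5/6, 5/6, 7/6, 7/1, 5/8, 9/8, 5/10, 5/10, 11/10, 11/10, 11/1, 11/12.
The maximum over both is 12; one such subsequence is 50, 2, 13, 0, 44, 13, 29, 8, 46, 8, 58, 42.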